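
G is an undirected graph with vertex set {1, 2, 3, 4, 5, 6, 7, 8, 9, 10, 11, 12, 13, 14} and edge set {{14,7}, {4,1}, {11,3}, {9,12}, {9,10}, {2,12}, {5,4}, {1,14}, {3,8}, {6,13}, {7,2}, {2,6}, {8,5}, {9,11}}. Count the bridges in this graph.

3

The edges on the cycle 9-11-3-8-5-4-1-14-7-2-12-9 are not bridges since each lies on that cycle.
But removing 9—10 disconnects 9 from 10; removing 2—6 disconnects 2 from 6; removing 6—13 disconnects 6 from 13 — these are bridges.
That makes 3 bridges.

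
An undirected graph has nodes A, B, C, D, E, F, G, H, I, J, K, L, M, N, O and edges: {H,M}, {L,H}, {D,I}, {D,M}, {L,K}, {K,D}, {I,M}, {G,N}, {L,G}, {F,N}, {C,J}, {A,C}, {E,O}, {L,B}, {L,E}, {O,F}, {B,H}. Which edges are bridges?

A-C, C-J

The edges on the cycle L-E-O-F-N-G-L are not bridges since each lies on that cycle.
But removing C-J disconnects C from J; removing A-C disconnects A from C — these are bridges.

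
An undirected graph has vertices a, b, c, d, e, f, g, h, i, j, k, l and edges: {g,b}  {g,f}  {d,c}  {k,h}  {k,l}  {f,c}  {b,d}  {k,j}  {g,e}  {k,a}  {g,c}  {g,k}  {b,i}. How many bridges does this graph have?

The edges on the cycle g-b-d-c-g are not bridges since each lies on that cycle.
But removing k-j disconnects k from j; removing k-a disconnects k from a; removing k-h disconnects k from h; removing g-k disconnects g from k — these are bridges.
In total 7 edges are bridges.

7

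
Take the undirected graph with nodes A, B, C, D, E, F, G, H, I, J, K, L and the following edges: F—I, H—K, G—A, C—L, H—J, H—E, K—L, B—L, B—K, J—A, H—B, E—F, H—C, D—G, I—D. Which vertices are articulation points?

H

Removing H increases the component count from 1 to 2, so H is a cut vertex.
By contrast removing G leaves 1 component; it is not a cut vertex. No other vertex is a cut vertex either.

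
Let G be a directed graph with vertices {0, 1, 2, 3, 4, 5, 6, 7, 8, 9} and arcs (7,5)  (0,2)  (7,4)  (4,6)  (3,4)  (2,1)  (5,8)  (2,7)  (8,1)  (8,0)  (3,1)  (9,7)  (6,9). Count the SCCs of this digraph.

3

{0, 2, 4, 5, 6, 7, 8, 9} are all mutually reachable — one SCC of size 8.
{3} is an SCC by itself.
{1} is an SCC by itself.
That gives 3 strongly connected components.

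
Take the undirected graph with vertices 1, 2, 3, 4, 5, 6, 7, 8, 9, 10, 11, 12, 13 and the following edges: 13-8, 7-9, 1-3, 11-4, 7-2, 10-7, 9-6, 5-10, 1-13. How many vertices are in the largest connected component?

12 is isolated — a component by itself.
Starting from 4 we can reach 4, 11. That is one component of size 2.
Starting from 1 we can reach 1, 3, 8, 13. That is one component of size 4.
Starting from 2 we can reach 2, 5, 6, 7, 9, 10. That is one component of size 6.
The largest has 6 vertices.

6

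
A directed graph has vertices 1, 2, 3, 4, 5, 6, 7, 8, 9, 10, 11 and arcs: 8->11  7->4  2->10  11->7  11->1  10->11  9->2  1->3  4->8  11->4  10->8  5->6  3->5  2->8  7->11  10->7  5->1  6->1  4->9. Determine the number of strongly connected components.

2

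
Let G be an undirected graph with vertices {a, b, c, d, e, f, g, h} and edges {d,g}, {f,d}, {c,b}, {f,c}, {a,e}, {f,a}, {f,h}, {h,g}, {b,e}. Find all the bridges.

none

The edges on the cycle f-d-g-h-f are not bridges since each lies on that cycle.
Every edge lies on some cycle, so there are no bridges.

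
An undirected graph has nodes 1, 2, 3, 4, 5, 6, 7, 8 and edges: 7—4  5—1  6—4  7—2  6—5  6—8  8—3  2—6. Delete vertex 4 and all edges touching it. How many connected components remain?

1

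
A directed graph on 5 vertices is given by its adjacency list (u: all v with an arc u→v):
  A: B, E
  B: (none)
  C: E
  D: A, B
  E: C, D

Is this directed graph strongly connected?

No

There is no directed path from B to C, so the graph is not strongly connected.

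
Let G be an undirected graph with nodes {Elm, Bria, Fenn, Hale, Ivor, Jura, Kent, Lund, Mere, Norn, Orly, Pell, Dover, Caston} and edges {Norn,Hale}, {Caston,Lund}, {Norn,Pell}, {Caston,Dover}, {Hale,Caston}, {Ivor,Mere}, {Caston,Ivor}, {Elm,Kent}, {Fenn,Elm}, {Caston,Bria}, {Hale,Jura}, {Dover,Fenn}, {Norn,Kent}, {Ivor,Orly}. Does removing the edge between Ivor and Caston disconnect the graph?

Yes

Removing Ivor-Caston leaves no path between Ivor and Caston: the component count goes from 1 to 2. So it is a bridge.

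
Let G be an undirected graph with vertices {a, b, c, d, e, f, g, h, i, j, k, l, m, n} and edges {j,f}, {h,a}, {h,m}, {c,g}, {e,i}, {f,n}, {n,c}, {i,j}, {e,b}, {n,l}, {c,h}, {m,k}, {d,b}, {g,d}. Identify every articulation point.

c, h, m, n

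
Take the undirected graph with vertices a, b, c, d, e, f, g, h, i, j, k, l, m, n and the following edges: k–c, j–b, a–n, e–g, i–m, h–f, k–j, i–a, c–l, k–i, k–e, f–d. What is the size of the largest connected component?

11

Starting from d we can reach d, f, h. That is one component of size 3.
Starting from a we can reach a, b, c, e, g, i, j, k, l, m, n. That is one component of size 11.
The largest has 11 vertices.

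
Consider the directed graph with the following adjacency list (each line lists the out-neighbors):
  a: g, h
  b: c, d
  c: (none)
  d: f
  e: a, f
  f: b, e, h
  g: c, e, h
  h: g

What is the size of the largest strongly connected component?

{a, b, d, e, f, g, h} are all mutually reachable — one SCC of size 7.
{c} is an SCC by itself.
The largest has 7 vertices.

7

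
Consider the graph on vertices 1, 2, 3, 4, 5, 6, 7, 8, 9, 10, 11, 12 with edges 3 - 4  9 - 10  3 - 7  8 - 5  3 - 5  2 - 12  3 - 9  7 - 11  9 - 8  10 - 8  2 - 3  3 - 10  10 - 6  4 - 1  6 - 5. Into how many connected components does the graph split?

Starting from 1 we can reach 1, 2, 3, 4, 5, 6, 7, 8, 9, 10, 11, 12. That is one component of size 12.
Total: 1 component.

1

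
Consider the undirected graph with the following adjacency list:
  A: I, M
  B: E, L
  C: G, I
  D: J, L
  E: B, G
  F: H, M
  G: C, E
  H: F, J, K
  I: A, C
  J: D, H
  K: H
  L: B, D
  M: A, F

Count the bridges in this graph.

1

The edges on the cycle F-M-A-I-C-G-E-B-L-D-J-H-F are not bridges since each lies on that cycle.
But removing H-K disconnects H from K — this is a bridge.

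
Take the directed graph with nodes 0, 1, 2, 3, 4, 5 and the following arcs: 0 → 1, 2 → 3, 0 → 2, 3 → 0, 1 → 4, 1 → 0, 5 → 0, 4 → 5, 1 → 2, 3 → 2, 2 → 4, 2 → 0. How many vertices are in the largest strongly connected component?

6

{0, 1, 2, 3, 4, 5} are all mutually reachable — one SCC of size 6.
The largest has 6 vertices.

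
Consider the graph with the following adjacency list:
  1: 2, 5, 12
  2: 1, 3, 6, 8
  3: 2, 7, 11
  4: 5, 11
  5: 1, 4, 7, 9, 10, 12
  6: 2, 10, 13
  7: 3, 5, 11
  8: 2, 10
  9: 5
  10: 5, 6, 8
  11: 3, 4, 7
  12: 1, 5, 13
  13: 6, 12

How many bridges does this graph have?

The edges on the cycle 7-11-3-7 are not bridges since each lies on that cycle.
But removing 5-9 disconnects 5 from 9 — this is a bridge.

1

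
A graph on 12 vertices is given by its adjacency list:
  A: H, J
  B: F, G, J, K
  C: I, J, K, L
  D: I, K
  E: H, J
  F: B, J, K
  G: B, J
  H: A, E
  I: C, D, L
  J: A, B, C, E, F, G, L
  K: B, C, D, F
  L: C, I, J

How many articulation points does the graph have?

1

Removing J increases the component count from 1 to 2, so J is a cut vertex.
By contrast removing E leaves 1 component; it is not a cut vertex. No other vertex is a cut vertex either.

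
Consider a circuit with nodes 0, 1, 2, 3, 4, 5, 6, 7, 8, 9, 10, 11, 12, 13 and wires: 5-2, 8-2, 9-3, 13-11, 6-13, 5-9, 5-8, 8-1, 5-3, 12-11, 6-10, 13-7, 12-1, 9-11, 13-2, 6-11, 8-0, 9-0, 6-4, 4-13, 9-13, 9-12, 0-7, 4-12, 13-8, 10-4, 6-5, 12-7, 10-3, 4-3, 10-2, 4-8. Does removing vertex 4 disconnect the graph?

Deleting 4 leaves 1 component (was 1) (its neighbors 3, 6, 8, 10, 12, 13 remain connected to each other), so 4 is not a cut vertex.

No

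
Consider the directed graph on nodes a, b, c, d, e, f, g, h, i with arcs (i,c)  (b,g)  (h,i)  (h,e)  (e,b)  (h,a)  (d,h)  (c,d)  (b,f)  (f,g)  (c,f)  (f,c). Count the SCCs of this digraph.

3

{b, c, d, e, f, h, i} are all mutually reachable — one SCC of size 7.
{g} is an SCC by itself.
{a} is an SCC by itself.
That gives 3 strongly connected components.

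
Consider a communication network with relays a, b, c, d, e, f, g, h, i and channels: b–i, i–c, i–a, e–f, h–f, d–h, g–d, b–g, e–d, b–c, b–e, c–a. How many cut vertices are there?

Removing b increases the component count from 1 to 2, so b is a cut vertex.
By contrast removing f leaves 1 component; it is not a cut vertex. No other vertex is a cut vertex either.

1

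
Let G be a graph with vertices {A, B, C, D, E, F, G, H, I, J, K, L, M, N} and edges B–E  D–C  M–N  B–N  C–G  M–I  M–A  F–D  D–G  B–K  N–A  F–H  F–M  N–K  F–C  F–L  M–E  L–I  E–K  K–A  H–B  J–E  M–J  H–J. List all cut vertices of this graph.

Removing F increases the component count from 1 to 2, so F is a cut vertex.
By contrast removing K leaves 1 component; it is not a cut vertex. No other vertex is a cut vertex either.

F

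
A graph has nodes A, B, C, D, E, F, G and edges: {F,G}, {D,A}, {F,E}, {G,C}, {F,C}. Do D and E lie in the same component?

No

The component containing D is {A, D}, and E is not in it.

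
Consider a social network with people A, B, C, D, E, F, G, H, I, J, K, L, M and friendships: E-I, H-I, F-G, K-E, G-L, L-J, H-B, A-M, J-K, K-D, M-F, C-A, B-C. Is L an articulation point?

Deleting L leaves 1 component (was 1) (its neighbors G, J remain connected to each other), so L is not a cut vertex.

No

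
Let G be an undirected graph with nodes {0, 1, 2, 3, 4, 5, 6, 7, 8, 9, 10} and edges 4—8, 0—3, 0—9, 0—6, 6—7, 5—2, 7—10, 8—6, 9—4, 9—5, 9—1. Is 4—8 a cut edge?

After removing 4—8, the path 4-9-0-6-8 still connects them, so the edge is not a bridge.

No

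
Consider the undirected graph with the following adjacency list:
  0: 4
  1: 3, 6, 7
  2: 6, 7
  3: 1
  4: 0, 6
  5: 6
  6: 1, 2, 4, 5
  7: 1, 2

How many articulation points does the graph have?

Removing 1 increases the component count from 1 to 2, so 1 is a cut vertex.
Removing 4 increases the component count from 1 to 2, so 4 is a cut vertex.
Removing 6 increases the component count from 1 to 3, so 6 is a cut vertex.
By contrast removing 0 leaves 1 component; it is not a cut vertex. No other vertex is a cut vertex either.

3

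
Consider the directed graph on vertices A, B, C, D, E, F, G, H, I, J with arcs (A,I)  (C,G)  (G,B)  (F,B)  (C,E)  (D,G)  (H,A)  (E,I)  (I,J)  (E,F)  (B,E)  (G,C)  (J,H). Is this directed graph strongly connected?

There is no directed path from C to D, so the graph is not strongly connected.

No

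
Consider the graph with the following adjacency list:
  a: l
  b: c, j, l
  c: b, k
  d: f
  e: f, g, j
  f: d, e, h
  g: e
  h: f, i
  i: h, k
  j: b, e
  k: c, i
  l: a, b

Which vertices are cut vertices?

b, e, f, l

Removing b increases the component count from 1 to 2, so b is a cut vertex.
Removing e increases the component count from 1 to 2, so e is a cut vertex.
Removing f increases the component count from 1 to 2, so f is a cut vertex.
Likewise l is a cut vertex.
By contrast removing k leaves 1 component; it is not a cut vertex. No other vertex is a cut vertex either.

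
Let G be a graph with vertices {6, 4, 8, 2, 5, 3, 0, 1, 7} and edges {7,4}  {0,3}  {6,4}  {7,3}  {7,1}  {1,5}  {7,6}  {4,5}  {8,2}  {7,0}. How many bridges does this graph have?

1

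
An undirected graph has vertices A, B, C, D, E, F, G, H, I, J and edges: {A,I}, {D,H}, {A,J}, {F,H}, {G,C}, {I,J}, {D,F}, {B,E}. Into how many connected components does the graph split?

Starting from C we can reach C, G. That is one component of size 2.
Starting from B we can reach B, E. That is one component of size 2.
Starting from D we can reach D, F, H. That is one component of size 3.
Starting from A we can reach A, I, J. That is one component of size 3.
Total: 4 components.

4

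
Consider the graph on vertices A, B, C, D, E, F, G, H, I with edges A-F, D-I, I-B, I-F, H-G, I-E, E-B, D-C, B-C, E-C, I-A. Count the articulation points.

Removing I increases the component count from 2 to 3, so I is a cut vertex.
By contrast removing D leaves 2 components; it is not a cut vertex. No other vertex is a cut vertex either.

1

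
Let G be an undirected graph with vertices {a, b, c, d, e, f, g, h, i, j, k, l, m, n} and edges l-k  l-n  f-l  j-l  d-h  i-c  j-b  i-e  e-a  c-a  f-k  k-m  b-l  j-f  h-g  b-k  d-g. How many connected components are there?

3

Starting from d we can reach d, g, h. That is one component of size 3.
Starting from a we can reach a, c, e, i. That is one component of size 4.
Starting from b we can reach b, f, j, k, l, m, n. That is one component of size 7.
Total: 3 components.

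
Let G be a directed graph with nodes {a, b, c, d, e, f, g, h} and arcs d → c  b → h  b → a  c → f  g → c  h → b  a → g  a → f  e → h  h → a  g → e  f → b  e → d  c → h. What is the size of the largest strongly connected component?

8

{a, b, c, d, e, f, g, h} are all mutually reachable — one SCC of size 8.
The largest has 8 vertices.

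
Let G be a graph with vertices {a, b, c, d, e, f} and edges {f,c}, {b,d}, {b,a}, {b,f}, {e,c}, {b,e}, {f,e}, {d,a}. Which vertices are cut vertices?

b

Removing b increases the component count from 1 to 2, so b is a cut vertex.
By contrast removing e leaves 1 component; it is not a cut vertex. No other vertex is a cut vertex either.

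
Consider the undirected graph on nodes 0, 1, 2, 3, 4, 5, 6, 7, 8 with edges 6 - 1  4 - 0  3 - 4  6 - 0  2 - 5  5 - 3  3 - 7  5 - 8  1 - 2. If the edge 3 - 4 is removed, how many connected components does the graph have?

3 and 4 are still connected via 3-5-2-1-6-0-4, so the component count stays at 1.

1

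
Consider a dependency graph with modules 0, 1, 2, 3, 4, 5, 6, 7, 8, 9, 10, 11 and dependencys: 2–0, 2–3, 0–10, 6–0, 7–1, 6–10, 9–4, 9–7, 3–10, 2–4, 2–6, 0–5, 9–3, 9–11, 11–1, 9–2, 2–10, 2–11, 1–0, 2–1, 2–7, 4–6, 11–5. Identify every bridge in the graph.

The edges on the cycle 9-2-3-9 are not bridges since each lies on that cycle.
Every edge lies on some cycle, so there are no bridges.

none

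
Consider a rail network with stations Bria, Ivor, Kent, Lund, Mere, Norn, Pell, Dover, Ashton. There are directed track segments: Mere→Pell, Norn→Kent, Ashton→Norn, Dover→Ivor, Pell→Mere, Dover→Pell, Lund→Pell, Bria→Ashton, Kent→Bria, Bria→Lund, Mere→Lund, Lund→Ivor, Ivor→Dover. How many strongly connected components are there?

{Ivor, Lund, Mere, Pell, Dover} are all mutually reachable — one SCC of size 5.
{Bria, Kent, Norn, Ashton} are all mutually reachable — one SCC of size 4.
That gives 2 strongly connected components.

2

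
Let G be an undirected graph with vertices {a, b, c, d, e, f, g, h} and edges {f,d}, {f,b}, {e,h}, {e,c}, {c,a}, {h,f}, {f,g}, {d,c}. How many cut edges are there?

3

The edges on the cycle e-h-f-d-c-e are not bridges since each lies on that cycle.
But removing c - a disconnects c from a; removing f - b disconnects f from b; removing f - g disconnects f from g — these are bridges.
That makes 3 bridges.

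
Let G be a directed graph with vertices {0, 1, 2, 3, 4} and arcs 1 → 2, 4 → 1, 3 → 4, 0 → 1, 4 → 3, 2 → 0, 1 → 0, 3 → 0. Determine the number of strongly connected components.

{0, 1, 2} are all mutually reachable — one SCC of size 3.
{3, 4} are all mutually reachable — one SCC of size 2.
That gives 2 strongly connected components.

2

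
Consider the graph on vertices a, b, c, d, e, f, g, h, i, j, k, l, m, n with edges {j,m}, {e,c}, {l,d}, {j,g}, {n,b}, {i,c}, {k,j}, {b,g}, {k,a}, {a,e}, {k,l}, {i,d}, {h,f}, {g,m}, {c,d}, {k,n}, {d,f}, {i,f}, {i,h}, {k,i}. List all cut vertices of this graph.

k

Removing k increases the component count from 1 to 2, so k is a cut vertex.
By contrast removing e leaves 1 component; it is not a cut vertex. No other vertex is a cut vertex either.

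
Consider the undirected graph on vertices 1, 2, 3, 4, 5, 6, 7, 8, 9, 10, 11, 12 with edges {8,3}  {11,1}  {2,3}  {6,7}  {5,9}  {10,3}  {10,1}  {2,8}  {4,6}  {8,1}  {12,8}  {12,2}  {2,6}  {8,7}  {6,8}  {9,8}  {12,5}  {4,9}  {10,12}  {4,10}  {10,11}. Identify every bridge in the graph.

none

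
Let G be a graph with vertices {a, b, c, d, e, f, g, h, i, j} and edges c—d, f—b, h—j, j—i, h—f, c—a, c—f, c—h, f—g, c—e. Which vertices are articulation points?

c, f, h, j

Removing c increases the component count from 1 to 4, so c is a cut vertex.
Removing f increases the component count from 1 to 3, so f is a cut vertex.
Removing h increases the component count from 1 to 2, so h is a cut vertex.
Likewise j is a cut vertex.
By contrast removing e leaves 1 component; it is not a cut vertex. No other vertex is a cut vertex either.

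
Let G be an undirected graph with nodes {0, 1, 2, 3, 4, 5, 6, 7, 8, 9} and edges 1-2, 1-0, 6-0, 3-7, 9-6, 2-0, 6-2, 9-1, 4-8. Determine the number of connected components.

4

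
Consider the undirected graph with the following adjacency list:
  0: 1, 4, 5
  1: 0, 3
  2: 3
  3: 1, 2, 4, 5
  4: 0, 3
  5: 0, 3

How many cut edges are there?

The edges on the cycle 4-3-5-0-4 are not bridges since each lies on that cycle.
But removing 2-3 disconnects 2 from 3 — this is a bridge.

1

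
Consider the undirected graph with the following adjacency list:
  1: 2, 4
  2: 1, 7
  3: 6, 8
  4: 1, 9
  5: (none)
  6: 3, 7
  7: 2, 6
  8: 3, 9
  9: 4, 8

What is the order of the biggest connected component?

5 is isolated — a component by itself.
Starting from 1 we can reach 1, 2, 3, 4, 6, 7, 8, 9. That is one component of size 8.
The largest has 8 vertices.

8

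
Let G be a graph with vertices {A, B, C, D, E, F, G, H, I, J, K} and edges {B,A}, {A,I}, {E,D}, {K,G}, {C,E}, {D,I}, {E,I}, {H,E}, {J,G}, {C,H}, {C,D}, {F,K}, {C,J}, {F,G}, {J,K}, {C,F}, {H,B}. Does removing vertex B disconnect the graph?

Deleting B leaves 1 component (was 1) (its neighbors A, H remain connected to each other), so B is not a cut vertex.

No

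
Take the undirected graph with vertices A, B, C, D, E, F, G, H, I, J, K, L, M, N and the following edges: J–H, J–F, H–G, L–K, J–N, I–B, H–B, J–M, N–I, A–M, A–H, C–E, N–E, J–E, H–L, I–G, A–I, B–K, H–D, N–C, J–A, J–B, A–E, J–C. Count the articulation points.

Removing H increases the component count from 1 to 2, so H is a cut vertex.
Removing J increases the component count from 1 to 2, so J is a cut vertex.
By contrast removing L leaves 1 component; it is not a cut vertex. No other vertex is a cut vertex either.

2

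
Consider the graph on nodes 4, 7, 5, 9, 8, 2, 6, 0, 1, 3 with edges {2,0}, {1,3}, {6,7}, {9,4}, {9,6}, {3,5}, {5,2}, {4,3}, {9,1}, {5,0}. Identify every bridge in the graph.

3-5, 6-7, 6-9

The edges on the cycle 5-2-0-5 are not bridges since each lies on that cycle.
But removing 3–5 disconnects 3 from 5; removing 6–9 disconnects 6 from 9; removing 6–7 disconnects 6 from 7 — these are bridges.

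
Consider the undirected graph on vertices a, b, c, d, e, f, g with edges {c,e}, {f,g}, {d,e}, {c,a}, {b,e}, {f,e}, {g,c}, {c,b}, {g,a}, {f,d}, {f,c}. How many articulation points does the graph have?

0

Removing f, for instance, still leaves 1 component. No single vertex removal increases the component count — the graph has no articulation points.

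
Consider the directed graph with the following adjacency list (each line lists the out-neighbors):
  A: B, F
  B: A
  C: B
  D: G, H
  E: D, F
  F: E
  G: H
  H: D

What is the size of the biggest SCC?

3

{D, G, H} are all mutually reachable — one SCC of size 3.
{E, F} are all mutually reachable — one SCC of size 2.
{A, B} are all mutually reachable — one SCC of size 2.
{C} is an SCC by itself.
The largest has 3 vertices.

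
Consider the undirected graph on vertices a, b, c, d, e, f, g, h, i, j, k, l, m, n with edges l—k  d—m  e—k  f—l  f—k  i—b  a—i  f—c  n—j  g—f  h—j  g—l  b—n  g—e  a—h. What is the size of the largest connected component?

6

Starting from d we can reach d, m. That is one component of size 2.
Starting from c we can reach c, e, f, g, k, l. That is one component of size 6.
Starting from a we can reach a, b, h, i, j, n. That is one component of size 6.
The largest has 6 vertices.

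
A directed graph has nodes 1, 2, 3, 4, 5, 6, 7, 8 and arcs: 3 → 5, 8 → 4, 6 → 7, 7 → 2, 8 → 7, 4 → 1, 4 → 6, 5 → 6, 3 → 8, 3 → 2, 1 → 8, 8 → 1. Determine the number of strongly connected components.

6

{1, 4, 8} are all mutually reachable — one SCC of size 3.
{2} is an SCC by itself.
{3} is an SCC by itself.
{6} is an SCC by itself.
{7} is an SCC by itself.
(and 1 more singleton SCC)
That gives 6 strongly connected components.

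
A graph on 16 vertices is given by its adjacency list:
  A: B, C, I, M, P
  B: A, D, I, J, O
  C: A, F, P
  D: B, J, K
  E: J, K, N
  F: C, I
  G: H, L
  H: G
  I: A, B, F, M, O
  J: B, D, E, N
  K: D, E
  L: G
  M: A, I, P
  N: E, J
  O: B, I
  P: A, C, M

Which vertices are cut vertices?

B, G

Removing B increases the component count from 2 to 3, so B is a cut vertex.
Removing G increases the component count from 2 to 3, so G is a cut vertex.
By contrast removing K leaves 2 components; it is not a cut vertex. No other vertex is a cut vertex either.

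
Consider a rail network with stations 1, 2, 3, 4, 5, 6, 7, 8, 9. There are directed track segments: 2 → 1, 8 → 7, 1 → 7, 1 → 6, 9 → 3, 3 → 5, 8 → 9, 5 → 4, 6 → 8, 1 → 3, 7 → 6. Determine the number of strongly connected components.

{6, 7, 8} are all mutually reachable — one SCC of size 3.
{2} is an SCC by itself.
{1} is an SCC by itself.
{9} is an SCC by itself.
{5} is an SCC by itself.
(and 2 more singleton SCCs)
That gives 7 strongly connected components.

7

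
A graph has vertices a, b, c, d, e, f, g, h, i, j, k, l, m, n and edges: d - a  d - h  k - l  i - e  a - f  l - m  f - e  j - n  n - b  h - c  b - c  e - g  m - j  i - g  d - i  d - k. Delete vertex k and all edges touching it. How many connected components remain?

1

With k gone, the remaining components are: {a, b, c, d, e, f, g, h, i, j, l, m, n}.
That is 1 component.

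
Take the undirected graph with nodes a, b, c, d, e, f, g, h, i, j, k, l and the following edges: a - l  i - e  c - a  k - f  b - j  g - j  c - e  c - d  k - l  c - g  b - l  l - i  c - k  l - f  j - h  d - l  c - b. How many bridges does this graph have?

The edges on the cycle c-b-j-g-c are not bridges since each lies on that cycle.
But removing j - h disconnects j from h — this is a bridge.

1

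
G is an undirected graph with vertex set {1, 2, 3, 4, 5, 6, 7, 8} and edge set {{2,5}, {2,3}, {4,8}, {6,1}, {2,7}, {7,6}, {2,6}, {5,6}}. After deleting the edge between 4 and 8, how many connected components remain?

Before removal there are 2 components.
4-8 is a bridge — removing it separates 4's side from 8's side.
After removal: 3 components.

3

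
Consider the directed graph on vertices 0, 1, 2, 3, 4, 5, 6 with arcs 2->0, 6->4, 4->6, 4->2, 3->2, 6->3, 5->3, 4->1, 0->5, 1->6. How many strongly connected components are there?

{0, 2, 3, 5} are all mutually reachable — one SCC of size 4.
{1, 4, 6} are all mutually reachable — one SCC of size 3.
That gives 2 strongly connected components.

2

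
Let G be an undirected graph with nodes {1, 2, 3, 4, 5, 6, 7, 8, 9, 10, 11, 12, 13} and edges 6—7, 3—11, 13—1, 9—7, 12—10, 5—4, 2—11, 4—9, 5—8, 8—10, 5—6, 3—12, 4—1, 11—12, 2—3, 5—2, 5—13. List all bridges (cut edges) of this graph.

The edges on the cycle 5-13-1-4-5 are not bridges since each lies on that cycle.
Every edge lies on some cycle, so there are no bridges.

none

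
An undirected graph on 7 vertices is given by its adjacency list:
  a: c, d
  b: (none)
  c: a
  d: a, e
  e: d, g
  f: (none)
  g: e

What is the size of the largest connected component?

b is isolated — a component by itself.
f is isolated — a component by itself.
Starting from a we can reach a, c, d, e, g. That is one component of size 5.
The largest has 5 vertices.

5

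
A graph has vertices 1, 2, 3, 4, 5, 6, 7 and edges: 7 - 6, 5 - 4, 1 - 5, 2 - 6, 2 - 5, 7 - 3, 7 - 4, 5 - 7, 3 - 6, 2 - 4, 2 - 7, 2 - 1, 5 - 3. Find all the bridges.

none

The edges on the cycle 2-1-5-3-7-2 are not bridges since each lies on that cycle.
Every edge lies on some cycle, so there are no bridges.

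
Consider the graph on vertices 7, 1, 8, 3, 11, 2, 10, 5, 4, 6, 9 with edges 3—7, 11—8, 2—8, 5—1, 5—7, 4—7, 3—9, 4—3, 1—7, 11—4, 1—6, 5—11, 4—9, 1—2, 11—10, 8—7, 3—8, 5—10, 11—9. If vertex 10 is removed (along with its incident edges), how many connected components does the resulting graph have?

With 10 gone, the remaining components are: {1, 2, 3, 4, 5, 6, 7, 8, 9, 11}.
That is 1 component.

1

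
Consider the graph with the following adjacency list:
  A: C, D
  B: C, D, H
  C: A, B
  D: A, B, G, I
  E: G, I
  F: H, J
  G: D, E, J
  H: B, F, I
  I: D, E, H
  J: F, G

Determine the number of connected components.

Starting from A we can reach A, B, C, D, E, F, G, H, I, J. That is one component of size 10.
Total: 1 component.

1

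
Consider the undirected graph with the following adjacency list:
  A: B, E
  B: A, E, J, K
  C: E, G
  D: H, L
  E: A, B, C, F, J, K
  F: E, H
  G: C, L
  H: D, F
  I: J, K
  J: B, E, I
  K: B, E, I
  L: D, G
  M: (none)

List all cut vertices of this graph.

E

Removing E increases the component count from 2 to 3, so E is a cut vertex.
By contrast removing F leaves 2 components; it is not a cut vertex. No other vertex is a cut vertex either.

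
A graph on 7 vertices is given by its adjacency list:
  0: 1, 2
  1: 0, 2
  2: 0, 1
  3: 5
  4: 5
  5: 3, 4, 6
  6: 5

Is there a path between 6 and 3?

From 6 we can reach 3, 4, 5, 6, which includes 3.

Yes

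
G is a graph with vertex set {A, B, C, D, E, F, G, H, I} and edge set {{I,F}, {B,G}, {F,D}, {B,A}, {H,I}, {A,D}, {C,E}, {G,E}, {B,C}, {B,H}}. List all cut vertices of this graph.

B

Removing B increases the component count from 1 to 2, so B is a cut vertex.
By contrast removing H leaves 1 component; it is not a cut vertex. No other vertex is a cut vertex either.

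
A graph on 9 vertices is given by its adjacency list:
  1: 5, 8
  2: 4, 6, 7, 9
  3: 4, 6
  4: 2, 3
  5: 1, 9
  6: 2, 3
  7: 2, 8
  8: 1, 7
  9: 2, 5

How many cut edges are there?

0

The edges on the cycle 2-4-3-6-2 are not bridges since each lies on that cycle.
Every edge lies on some cycle, so there are no bridges.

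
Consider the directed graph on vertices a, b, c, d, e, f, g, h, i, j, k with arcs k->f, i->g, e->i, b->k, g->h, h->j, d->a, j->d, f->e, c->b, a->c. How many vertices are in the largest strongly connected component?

{a, b, c, d, e, f, g, h, i, j, k} are all mutually reachable — one SCC of size 11.
The largest has 11 vertices.

11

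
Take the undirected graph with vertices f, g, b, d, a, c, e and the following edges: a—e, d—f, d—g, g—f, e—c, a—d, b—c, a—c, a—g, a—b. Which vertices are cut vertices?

Removing a increases the component count from 1 to 2, so a is a cut vertex.
By contrast removing g leaves 1 component; it is not a cut vertex. No other vertex is a cut vertex either.

a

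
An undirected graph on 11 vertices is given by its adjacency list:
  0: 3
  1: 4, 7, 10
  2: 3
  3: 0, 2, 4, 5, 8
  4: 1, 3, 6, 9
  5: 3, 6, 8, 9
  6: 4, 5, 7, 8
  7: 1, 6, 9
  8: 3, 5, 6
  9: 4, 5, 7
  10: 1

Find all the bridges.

The edges on the cycle 3-5-8-3 are not bridges since each lies on that cycle.
But removing 10-1 disconnects 10 from 1; removing 2-3 disconnects 2 from 3; removing 3-0 disconnects 3 from 0 — these are bridges.

0-3, 1-10, 2-3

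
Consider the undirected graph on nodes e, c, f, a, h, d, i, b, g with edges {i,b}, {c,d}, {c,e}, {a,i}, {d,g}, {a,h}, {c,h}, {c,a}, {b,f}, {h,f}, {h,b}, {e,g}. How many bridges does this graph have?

0

The edges on the cycle c-e-g-d-c are not bridges since each lies on that cycle.
Every edge lies on some cycle, so there are no bridges.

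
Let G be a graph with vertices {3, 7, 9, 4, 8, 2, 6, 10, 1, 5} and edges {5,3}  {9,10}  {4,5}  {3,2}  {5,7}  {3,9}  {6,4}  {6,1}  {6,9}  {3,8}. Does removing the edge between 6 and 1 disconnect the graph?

Removing 6-1 leaves no path between 6 and 1: the component count goes from 1 to 2. So it is a bridge.

Yes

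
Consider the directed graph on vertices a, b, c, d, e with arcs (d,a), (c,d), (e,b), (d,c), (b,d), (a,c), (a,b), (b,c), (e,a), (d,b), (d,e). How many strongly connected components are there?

1

{a, b, c, d, e} are all mutually reachable — one SCC of size 5.
That gives 1 strongly connected component.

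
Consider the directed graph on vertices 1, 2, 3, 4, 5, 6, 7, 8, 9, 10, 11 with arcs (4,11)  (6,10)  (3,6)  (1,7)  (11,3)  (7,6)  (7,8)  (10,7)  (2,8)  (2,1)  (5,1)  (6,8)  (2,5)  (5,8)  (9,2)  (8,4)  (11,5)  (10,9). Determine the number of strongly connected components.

{1, 2, 3, 4, 5, 6, 7, 8, 9, 10, 11} are all mutually reachable — one SCC of size 11.
That gives 1 strongly connected component.

1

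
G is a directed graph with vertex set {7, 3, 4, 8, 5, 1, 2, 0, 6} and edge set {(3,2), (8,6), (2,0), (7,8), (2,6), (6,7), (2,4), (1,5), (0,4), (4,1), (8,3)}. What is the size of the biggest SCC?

{2, 3, 6, 7, 8} are all mutually reachable — one SCC of size 5.
{0} is an SCC by itself.
{1} is an SCC by itself.
{4} is an SCC by itself.
{5} is an SCC by itself.
The largest has 5 vertices.

5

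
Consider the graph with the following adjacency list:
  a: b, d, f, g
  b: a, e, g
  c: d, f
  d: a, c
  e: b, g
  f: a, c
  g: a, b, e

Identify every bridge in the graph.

none

The edges on the cycle a-g-e-b-a are not bridges since each lies on that cycle.
Every edge lies on some cycle, so there are no bridges.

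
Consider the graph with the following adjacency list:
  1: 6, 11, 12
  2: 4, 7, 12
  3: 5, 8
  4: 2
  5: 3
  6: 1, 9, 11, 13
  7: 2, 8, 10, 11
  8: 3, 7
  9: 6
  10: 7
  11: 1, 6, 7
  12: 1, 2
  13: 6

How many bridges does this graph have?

The edges on the cycle 7-11-6-1-12-2-7 are not bridges since each lies on that cycle.
But removing 10-7 disconnects 10 from 7; removing 2-4 disconnects 2 from 4; removing 3-8 disconnects 3 from 8; removing 8-7 disconnects 8 from 7 — these are bridges.
In total 7 edges are bridges.

7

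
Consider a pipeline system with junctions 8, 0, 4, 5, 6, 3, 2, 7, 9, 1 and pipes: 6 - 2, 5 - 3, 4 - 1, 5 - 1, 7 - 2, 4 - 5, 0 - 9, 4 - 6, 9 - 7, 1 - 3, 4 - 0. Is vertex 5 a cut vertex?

No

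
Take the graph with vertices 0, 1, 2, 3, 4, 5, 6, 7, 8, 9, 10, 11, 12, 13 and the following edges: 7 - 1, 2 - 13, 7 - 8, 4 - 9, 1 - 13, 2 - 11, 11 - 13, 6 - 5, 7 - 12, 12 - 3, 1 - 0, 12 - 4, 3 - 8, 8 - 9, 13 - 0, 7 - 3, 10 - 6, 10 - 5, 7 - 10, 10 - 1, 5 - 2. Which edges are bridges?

none

The edges on the cycle 10-6-5-10 are not bridges since each lies on that cycle.
Every edge lies on some cycle, so there are no bridges.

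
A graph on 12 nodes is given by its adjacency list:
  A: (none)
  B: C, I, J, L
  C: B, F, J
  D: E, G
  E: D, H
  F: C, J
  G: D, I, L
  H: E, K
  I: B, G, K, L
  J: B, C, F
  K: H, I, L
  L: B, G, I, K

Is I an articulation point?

No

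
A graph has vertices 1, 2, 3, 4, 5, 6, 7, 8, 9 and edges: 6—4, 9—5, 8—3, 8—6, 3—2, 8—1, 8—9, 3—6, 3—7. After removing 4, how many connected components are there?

1

With 4 gone, the remaining components are: {1, 2, 3, 5, 6, 7, 8, 9}.
That is 1 component.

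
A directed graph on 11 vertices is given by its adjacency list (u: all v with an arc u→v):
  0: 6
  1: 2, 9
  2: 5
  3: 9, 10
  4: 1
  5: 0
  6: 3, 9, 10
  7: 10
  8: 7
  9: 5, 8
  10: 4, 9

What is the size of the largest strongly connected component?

{0, 1, 2, 3, 4, 5, 6, 7, 8, 9, 10} are all mutually reachable — one SCC of size 11.
The largest has 11 vertices.

11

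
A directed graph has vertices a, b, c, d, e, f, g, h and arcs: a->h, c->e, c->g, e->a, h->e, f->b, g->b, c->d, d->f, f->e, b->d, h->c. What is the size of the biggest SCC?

{a, b, c, d, e, f, g, h} are all mutually reachable — one SCC of size 8.
The largest has 8 vertices.

8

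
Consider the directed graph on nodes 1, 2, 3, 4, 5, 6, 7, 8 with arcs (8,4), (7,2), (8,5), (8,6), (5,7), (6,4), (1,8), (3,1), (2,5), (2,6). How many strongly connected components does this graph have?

{2, 5, 7} are all mutually reachable — one SCC of size 3.
{8} is an SCC by itself.
{3} is an SCC by itself.
{1} is an SCC by itself.
{6} is an SCC by itself.
(and 1 more singleton SCC)
That gives 6 strongly connected components.

6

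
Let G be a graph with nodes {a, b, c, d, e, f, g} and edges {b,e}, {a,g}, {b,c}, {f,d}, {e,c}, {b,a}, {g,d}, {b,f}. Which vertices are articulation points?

b

Removing b increases the component count from 1 to 2, so b is a cut vertex.
By contrast removing c leaves 1 component; it is not a cut vertex. No other vertex is a cut vertex either.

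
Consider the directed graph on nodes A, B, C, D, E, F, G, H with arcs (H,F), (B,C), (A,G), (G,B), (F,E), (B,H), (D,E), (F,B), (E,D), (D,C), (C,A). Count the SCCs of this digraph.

{A, B, C, D, E, F, G, H} are all mutually reachable — one SCC of size 8.
That gives 1 strongly connected component.

1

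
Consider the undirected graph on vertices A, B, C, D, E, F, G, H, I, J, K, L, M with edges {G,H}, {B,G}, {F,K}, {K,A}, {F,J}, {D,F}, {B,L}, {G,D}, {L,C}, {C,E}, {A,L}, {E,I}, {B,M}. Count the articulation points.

Removing B increases the component count from 1 to 2, so B is a cut vertex.
Removing C increases the component count from 1 to 2, so C is a cut vertex.
Removing E increases the component count from 1 to 2, so E is a cut vertex.
Likewise F, G, L are cut vertices.
By contrast removing K leaves 1 component; it is not a cut vertex. No other vertex is a cut vertex either.

6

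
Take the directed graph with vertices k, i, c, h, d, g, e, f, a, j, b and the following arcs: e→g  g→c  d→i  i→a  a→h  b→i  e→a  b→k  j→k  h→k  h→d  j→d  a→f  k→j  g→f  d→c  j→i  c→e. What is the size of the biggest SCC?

9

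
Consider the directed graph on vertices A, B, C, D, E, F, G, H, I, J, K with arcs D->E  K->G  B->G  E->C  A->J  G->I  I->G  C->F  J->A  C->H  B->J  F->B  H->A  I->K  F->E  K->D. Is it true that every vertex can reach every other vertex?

There is no directed path from H to G, so the graph is not strongly connected.

No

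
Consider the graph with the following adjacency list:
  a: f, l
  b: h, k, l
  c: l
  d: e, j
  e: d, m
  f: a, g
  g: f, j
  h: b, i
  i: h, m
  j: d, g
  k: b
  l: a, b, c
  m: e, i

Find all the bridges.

b-k, c-l

The edges on the cycle g-f-a-l-b-h-i-m-e-d-j-g are not bridges since each lies on that cycle.
But removing c-l disconnects c from l; removing b-k disconnects b from k — these are bridges.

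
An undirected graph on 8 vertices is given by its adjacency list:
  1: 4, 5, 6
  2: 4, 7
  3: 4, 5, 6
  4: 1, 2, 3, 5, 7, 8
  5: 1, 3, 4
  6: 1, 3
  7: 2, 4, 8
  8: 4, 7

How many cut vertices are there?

1

Removing 4 increases the component count from 1 to 2, so 4 is a cut vertex.
By contrast removing 3 leaves 1 component; it is not a cut vertex. No other vertex is a cut vertex either.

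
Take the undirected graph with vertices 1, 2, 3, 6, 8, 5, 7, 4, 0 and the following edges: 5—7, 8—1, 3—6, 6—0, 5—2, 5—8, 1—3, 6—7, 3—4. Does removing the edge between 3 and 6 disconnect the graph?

After removing 3—6, the path 3-1-8-5-7-6 still connects them, so the edge is not a bridge.

No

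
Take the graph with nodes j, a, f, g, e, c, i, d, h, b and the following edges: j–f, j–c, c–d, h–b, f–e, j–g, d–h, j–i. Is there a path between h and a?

The component containing h is {b, c, d, e, f, g, h, i, j}, and a is not in it.

No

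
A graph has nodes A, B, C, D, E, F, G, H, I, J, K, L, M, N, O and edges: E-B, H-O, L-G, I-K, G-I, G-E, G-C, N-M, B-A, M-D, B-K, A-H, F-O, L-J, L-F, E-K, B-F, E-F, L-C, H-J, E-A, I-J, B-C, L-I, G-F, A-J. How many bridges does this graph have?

2

The edges on the cycle L-G-E-B-C-L are not bridges since each lies on that cycle.
But removing M-D disconnects M from D; removing N-M disconnects N from M — these are bridges.
That makes 2 bridges.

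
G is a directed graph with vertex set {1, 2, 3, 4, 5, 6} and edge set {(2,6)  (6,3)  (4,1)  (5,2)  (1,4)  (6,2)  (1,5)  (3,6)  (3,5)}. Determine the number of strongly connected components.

{2, 3, 5, 6} are all mutually reachable — one SCC of size 4.
{1, 4} are all mutually reachable — one SCC of size 2.
That gives 2 strongly connected components.

2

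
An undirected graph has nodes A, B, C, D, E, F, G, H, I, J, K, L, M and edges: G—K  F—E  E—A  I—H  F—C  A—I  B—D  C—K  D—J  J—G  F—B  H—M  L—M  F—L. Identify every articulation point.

F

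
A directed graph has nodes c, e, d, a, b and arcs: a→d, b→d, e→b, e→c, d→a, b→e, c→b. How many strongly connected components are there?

{b, c, e} are all mutually reachable — one SCC of size 3.
{a, d} are all mutually reachable — one SCC of size 2.
That gives 2 strongly connected components.

2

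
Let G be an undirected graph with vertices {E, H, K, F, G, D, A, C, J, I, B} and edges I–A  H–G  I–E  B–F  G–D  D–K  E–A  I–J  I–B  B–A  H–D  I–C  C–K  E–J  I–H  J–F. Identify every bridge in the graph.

The edges on the cycle H-G-D-H are not bridges since each lies on that cycle.
Every edge lies on some cycle, so there are no bridges.

none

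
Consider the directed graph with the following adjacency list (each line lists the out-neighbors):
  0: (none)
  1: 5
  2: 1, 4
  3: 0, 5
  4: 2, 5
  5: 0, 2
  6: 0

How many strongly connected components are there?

{1, 2, 4, 5} are all mutually reachable — one SCC of size 4.
{3} is an SCC by itself.
{0} is an SCC by itself.
{6} is an SCC by itself.
That gives 4 strongly connected components.

4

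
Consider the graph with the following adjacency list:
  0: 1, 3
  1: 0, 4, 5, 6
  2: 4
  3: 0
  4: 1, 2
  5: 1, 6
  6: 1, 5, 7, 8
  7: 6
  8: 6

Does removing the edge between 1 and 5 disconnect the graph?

No

After removing 1-5, the path 1-6-5 still connects them, so the edge is not a bridge.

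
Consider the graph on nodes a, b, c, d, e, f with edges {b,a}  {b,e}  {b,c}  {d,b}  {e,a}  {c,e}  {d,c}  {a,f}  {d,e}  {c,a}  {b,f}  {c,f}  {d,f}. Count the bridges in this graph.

0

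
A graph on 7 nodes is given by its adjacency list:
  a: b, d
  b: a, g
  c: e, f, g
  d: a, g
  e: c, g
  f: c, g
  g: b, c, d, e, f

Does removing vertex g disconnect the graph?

Yes

Deleting g raises the number of components from 1 to 2, so g is a cut vertex.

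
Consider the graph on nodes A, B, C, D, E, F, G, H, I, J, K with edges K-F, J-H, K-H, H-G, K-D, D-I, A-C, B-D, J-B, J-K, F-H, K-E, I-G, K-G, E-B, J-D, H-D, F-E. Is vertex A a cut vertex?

No

Deleting A leaves 2 components (was 2), so A is not a cut vertex.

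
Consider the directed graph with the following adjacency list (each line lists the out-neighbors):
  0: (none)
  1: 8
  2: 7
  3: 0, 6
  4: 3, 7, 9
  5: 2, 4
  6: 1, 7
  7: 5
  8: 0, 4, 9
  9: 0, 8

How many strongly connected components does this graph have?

2

{1, 2, 3, 4, 5, 6, 7, 8, 9} are all mutually reachable — one SCC of size 9.
{0} is an SCC by itself.
That gives 2 strongly connected components.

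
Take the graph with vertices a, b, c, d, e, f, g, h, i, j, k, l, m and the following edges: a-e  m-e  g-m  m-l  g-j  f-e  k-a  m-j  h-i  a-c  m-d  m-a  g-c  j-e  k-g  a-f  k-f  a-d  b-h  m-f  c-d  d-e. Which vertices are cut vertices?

h, m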